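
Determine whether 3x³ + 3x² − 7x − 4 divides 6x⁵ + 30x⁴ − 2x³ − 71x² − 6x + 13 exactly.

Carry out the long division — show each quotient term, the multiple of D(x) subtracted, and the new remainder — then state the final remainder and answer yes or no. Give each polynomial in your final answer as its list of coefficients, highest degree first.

Step 1: lead(6x⁵ + 30x⁴ − 2x³ − 71x² − 6x + 13) ÷ lead(D) = 6x⁵ ÷ 3x³ = 2x². Subtract (2x²)·D = 6x⁵ + 6x⁴ − 14x³ − 8x². Remainder: 24x⁴ + 12x³ − 63x² − 6x + 13.
Step 2: lead(24x⁴ + 12x³ − 63x² − 6x + 13) ÷ lead(D) = 24x⁴ ÷ 3x³ = 8x. Subtract (8x)·D = 24x⁴ + 24x³ − 56x² − 32x. Remainder: −12x³ − 7x² + 26x + 13.
Step 3: lead(−12x³ − 7x² + 26x + 13) ÷ lead(D) = −12x³ ÷ 3x³ = −4. Subtract (−4)·D = −12x³ − 12x² + 28x + 16. Remainder: 5x² − 2x − 3.

R = [5, -2, -3], so D(x) is not a factor of P(x). no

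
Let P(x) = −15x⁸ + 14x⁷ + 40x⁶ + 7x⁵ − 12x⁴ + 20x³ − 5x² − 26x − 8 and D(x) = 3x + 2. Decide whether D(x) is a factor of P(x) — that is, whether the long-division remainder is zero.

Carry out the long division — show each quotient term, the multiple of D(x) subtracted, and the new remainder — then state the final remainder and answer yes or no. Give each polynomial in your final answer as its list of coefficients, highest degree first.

R = [0], so D(x) is a factor of P(x). yes

Step 1: lead(−15x⁸ + 14x⁷ + 40x⁶ + 7x⁵ − 12x⁴ + 20x³ − 5x² − 26x − 8) ÷ lead(D) = −15x⁸ ÷ 3x = −5x⁷. Subtract (−5x⁷)·D = −15x⁸ − 10x⁷. Remainder: 24x⁷ + 40x⁶ + 7x⁵ − 12x⁴ + 20x³ − 5x² − 26x − 8.
Step 2: lead(24x⁷ + 40x⁶ + 7x⁵ − 12x⁴ + 20x³ − 5x² − 26x − 8) ÷ lead(D) = 24x⁷ ÷ 3x = 8x⁶. Subtract (8x⁶)·D = 24x⁷ + 16x⁶. Remainder: 24x⁶ + 7x⁵ − 12x⁴ + 20x³ − 5x² − 26x − 8.
Step 3: lead(24x⁶ + 7x⁵ − 12x⁴ + 20x³ − 5x² − 26x − 8) ÷ lead(D) = 24x⁶ ÷ 3x = 8x⁵. Subtract (8x⁵)·D = 24x⁶ + 16x⁵. Remainder: −9x⁵ − 12x⁴ + 20x³ − 5x² − 26x − 8.
Step 4: lead(−9x⁵ − 12x⁴ + 20x³ − 5x² − 26x − 8) ÷ lead(D) = −9x⁵ ÷ 3x = −3x⁴. Subtract (−3x⁴)·D = −9x⁵ − 6x⁴. Remainder: −6x⁴ + 20x³ − 5x² − 26x − 8.
Step 5: lead(−6x⁴ + 20x³ − 5x² − 26x − 8) ÷ lead(D) = −6x⁴ ÷ 3x = −2x³. Subtract (−2x³)·D = −6x⁴ − 4x³. Remainder: 24x³ − 5x² − 26x − 8.
Step 6: lead(24x³ − 5x² − 26x − 8) ÷ lead(D) = 24x³ ÷ 3x = 8x². Subtract (8x²)·D = 24x³ + 16x². Remainder: −21x² − 26x − 8.
Step 7: lead(−21x² − 26x − 8) ÷ lead(D) = −21x² ÷ 3x = −7x. Subtract (−7x)·D = −21x² − 14x. Remainder: −12x − 8.
Step 8: lead(−12x − 8) ÷ lead(D) = −12x ÷ 3x = −4. Subtract (−4)·D = −12x − 8. Remainder: 0.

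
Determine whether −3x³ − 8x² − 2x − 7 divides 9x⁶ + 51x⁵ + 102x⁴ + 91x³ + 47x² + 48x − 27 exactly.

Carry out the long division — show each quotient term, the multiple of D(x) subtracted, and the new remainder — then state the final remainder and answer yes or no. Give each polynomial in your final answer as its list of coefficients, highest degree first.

Step 1: lead(9x⁶ + 51x⁵ + 102x⁴ + 91x³ + 47x² + 48x − 27) ÷ lead(D) = 9x⁶ ÷ −3x³ = −3x³. Subtract (−3x³)·D = 9x⁶ + 24x⁵ + 6x⁴ + 21x³. Remainder: 27x⁵ + 96x⁴ + 70x³ + 47x² + 48x − 27.
Step 2: lead(27x⁵ + 96x⁴ + 70x³ + 47x² + 48x − 27) ÷ lead(D) = 27x⁵ ÷ −3x³ = −9x². Subtract (−9x²)·D = 27x⁵ + 72x⁴ + 18x³ + 63x². Remainder: 24x⁴ + 52x³ − 16x² + 48x − 27.
Step 3: lead(24x⁴ + 52x³ − 16x² + 48x − 27) ÷ lead(D) = 24x⁴ ÷ −3x³ = −8x. Subtract (−8x)·D = 24x⁴ + 64x³ + 16x² + 56x. Remainder: −12x³ − 32x² − 8x − 27.
Step 4: lead(−12x³ − 32x² − 8x − 27) ÷ lead(D) = −12x³ ÷ −3x³ = 4. Subtract (4)·D = −12x³ − 32x² − 8x − 28. Remainder: 1.

R = [1], so D(x) is not a factor of P(x). no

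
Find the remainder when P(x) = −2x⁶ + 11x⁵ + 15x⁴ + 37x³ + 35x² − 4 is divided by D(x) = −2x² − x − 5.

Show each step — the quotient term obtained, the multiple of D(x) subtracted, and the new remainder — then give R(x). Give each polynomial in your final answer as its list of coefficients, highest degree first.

R = [-4]

Step 1: lead(−2x⁶ + 11x⁵ + 15x⁴ + 37x³ + 35x² − 4) ÷ lead(D) = −2x⁶ ÷ −2x² = x⁴. Subtract (x⁴)·D = −2x⁶ − x⁵ − 5x⁴. Remainder: 12x⁵ + 20x⁴ + 37x³ + 35x² − 4.
Step 2: lead(12x⁵ + 20x⁴ + 37x³ + 35x² − 4) ÷ lead(D) = 12x⁵ ÷ −2x² = −6x³. Subtract (−6x³)·D = 12x⁵ + 6x⁴ + 30x³. Remainder: 14x⁴ + 7x³ + 35x² − 4.
Step 3: lead(14x⁴ + 7x³ + 35x² − 4) ÷ lead(D) = 14x⁴ ÷ −2x² = −7x². Subtract (−7x²)·D = 14x⁴ + 7x³ + 35x². Remainder: −4.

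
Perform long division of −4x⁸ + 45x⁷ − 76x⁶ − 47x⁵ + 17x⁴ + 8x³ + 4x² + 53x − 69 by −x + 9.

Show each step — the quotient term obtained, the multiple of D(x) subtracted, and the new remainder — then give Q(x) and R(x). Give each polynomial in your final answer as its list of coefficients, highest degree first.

Q = [4, -9, -5, 2, 1, 1, 5, -8]; R = [3]

Step 1: lead(−4x⁸ + 45x⁷ − 76x⁶ − 47x⁵ + 17x⁴ + 8x³ + 4x² + 53x − 69) ÷ lead(D) = −4x⁸ ÷ −x = 4x⁷. Subtract (4x⁷)·D = −4x⁸ + 36x⁷. Remainder: 9x⁷ − 76x⁶ − 47x⁵ + 17x⁴ + 8x³ + 4x² + 53x − 69.
Step 2: lead(9x⁷ − 76x⁶ − 47x⁵ + 17x⁴ + 8x³ + 4x² + 53x − 69) ÷ lead(D) = 9x⁷ ÷ −x = −9x⁶. Subtract (−9x⁶)·D = 9x⁷ − 81x⁶. Remainder: 5x⁶ − 47x⁵ + 17x⁴ + 8x³ + 4x² + 53x − 69.
Step 3: lead(5x⁶ − 47x⁵ + 17x⁴ + 8x³ + 4x² + 53x − 69) ÷ lead(D) = 5x⁶ ÷ −x = −5x⁵. Subtract (−5x⁵)·D = 5x⁶ − 45x⁵. Remainder: −2x⁵ + 17x⁴ + 8x³ + 4x² + 53x − 69.
Step 4: lead(−2x⁵ + 17x⁴ + 8x³ + 4x² + 53x − 69) ÷ lead(D) = −2x⁵ ÷ −x = 2x⁴. Subtract (2x⁴)·D = −2x⁵ + 18x⁴. Remainder: −x⁴ + 8x³ + 4x² + 53x − 69.
Step 5: lead(−x⁴ + 8x³ + 4x² + 53x − 69) ÷ lead(D) = −x⁴ ÷ −x = x³. Subtract (x³)·D = −x⁴ + 9x³. Remainder: −x³ + 4x² + 53x − 69.
Step 6: lead(−x³ + 4x² + 53x − 69) ÷ lead(D) = −x³ ÷ −x = x². Subtract (x²)·D = −x³ + 9x². Remainder: −5x² + 53x − 69.
Step 7: lead(−5x² + 53x − 69) ÷ lead(D) = −5x² ÷ −x = 5x. Subtract (5x)·D = −5x² + 45x. Remainder: 8x − 69.
Step 8: lead(8x − 69) ÷ lead(D) = 8x ÷ −x = −8. Subtract (−8)·D = 8x − 72. Remainder: 3.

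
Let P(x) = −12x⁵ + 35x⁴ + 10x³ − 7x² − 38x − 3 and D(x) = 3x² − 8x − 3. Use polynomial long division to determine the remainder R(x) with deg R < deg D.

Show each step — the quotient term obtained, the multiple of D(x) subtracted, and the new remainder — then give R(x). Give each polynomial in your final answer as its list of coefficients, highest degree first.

Step 1: lead(−12x⁵ + 35x⁴ + 10x³ − 7x² − 38x − 3) ÷ lead(D) = −12x⁵ ÷ 3x² = −4x³. Subtract (−4x³)·D = −12x⁵ + 32x⁴ + 12x³. Remainder: 3x⁴ − 2x³ − 7x² − 38x − 3.
Step 2: lead(3x⁴ − 2x³ − 7x² − 38x − 3) ÷ lead(D) = 3x⁴ ÷ 3x² = x². Subtract (x²)·D = 3x⁴ − 8x³ − 3x². Remainder: 6x³ − 4x² − 38x − 3.
Step 3: lead(6x³ − 4x² − 38x − 3) ÷ lead(D) = 6x³ ÷ 3x² = 2x. Subtract (2x)·D = 6x³ − 16x² − 6x. Remainder: 12x² − 32x − 3.
Step 4: lead(12x² − 32x − 3) ÷ lead(D) = 12x² ÷ 3x² = 4. Subtract (4)·D = 12x² − 32x − 12. Remainder: 9.

R = [9]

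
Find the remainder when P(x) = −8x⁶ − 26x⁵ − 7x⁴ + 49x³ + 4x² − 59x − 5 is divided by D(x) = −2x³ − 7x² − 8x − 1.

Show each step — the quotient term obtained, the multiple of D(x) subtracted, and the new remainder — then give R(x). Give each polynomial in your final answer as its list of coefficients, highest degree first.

Step 1: lead(−8x⁶ − 26x⁵ − 7x⁴ + 49x³ + 4x² − 59x − 5) ÷ lead(D) = −8x⁶ ÷ −2x³ = 4x³. Subtract (4x³)·D = −8x⁶ − 28x⁵ − 32x⁴ − 4x³. Remainder: 2x⁵ + 25x⁴ + 53x³ + 4x² − 59x − 5.
Step 2: lead(2x⁵ + 25x⁴ + 53x³ + 4x² − 59x − 5) ÷ lead(D) = 2x⁵ ÷ −2x³ = −x². Subtract (−x²)·D = 2x⁵ + 7x⁴ + 8x³ + x². Remainder: 18x⁴ + 45x³ + 3x² − 59x − 5.
Step 3: lead(18x⁴ + 45x³ + 3x² − 59x − 5) ÷ lead(D) = 18x⁴ ÷ −2x³ = −9x. Subtract (−9x)·D = 18x⁴ + 63x³ + 72x² + 9x. Remainder: −18x³ − 69x² − 68x − 5.
Step 4: lead(−18x³ − 69x² − 68x − 5) ÷ lead(D) = −18x³ ÷ −2x³ = 9. Subtract (9)·D = −18x³ − 63x² − 72x − 9. Remainder: −6x² + 4x + 4.

R = [-6, 4, 4]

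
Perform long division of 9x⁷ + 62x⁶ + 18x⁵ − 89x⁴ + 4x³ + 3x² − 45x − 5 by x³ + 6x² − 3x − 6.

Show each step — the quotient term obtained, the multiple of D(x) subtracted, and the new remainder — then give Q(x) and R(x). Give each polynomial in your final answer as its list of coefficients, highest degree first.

Q = [9, 8, -3, 7, 1]; R = [1]

Step 1: lead(9x⁷ + 62x⁶ + 18x⁵ − 89x⁴ + 4x³ + 3x² − 45x − 5) ÷ lead(D) = 9x⁷ ÷ x³ = 9x⁴. Subtract (9x⁴)·D = 9x⁷ + 54x⁶ − 27x⁵ − 54x⁴. Remainder: 8x⁶ + 45x⁵ − 35x⁴ + 4x³ + 3x² − 45x − 5.
Step 2: lead(8x⁶ + 45x⁵ − 35x⁴ + 4x³ + 3x² − 45x − 5) ÷ lead(D) = 8x⁶ ÷ x³ = 8x³. Subtract (8x³)·D = 8x⁶ + 48x⁵ − 24x⁴ − 48x³. Remainder: −3x⁵ − 11x⁴ + 52x³ + 3x² − 45x − 5.
Step 3: lead(−3x⁵ − 11x⁴ + 52x³ + 3x² − 45x − 5) ÷ lead(D) = −3x⁵ ÷ x³ = −3x². Subtract (−3x²)·D = −3x⁵ − 18x⁴ + 9x³ + 18x². Remainder: 7x⁴ + 43x³ − 15x² − 45x − 5.
Step 4: lead(7x⁴ + 43x³ − 15x² − 45x − 5) ÷ lead(D) = 7x⁴ ÷ x³ = 7x. Subtract (7x)·D = 7x⁴ + 42x³ − 21x² − 42x. Remainder: x³ + 6x² − 3x − 5.
Step 5: lead(x³ + 6x² − 3x − 5) ÷ lead(D) = x³ ÷ x³ = 1. Subtract (1)·D = x³ + 6x² − 3x − 6. Remainder: 1.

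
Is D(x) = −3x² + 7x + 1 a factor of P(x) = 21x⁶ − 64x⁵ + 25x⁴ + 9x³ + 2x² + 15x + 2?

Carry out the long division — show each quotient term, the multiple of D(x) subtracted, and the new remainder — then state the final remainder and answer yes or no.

Step 1: lead(21x⁶ − 64x⁵ + 25x⁴ + 9x³ + 2x² + 15x + 2) ÷ lead(D) = 21x⁶ ÷ −3x² = −7x⁴. Subtract (−7x⁴)·D = 21x⁶ − 49x⁵ − 7x⁴. Remainder: −15x⁵ + 32x⁴ + 9x³ + 2x² + 15x + 2.
Step 2: lead(−15x⁵ + 32x⁴ + 9x³ + 2x² + 15x + 2) ÷ lead(D) = −15x⁵ ÷ −3x² = 5x³. Subtract (5x³)·D = −15x⁵ + 35x⁴ + 5x³. Remainder: −3x⁴ + 4x³ + 2x² + 15x + 2.
Step 3: lead(−3x⁴ + 4x³ + 2x² + 15x + 2) ÷ lead(D) = −3x⁴ ÷ −3x² = x². Subtract (x²)·D = −3x⁴ + 7x³ + x². Remainder: −3x³ + x² + 15x + 2.
Step 4: lead(−3x³ + x² + 15x + 2) ÷ lead(D) = −3x³ ÷ −3x² = x. Subtract (x)·D = −3x³ + 7x² + x. Remainder: −6x² + 14x + 2.
Step 5: lead(−6x² + 14x + 2) ÷ lead(D) = −6x² ÷ −3x² = 2. Subtract (2)·D = −6x² + 14x + 2. Remainder: 0.

R(x) = 0, so D(x) is a factor of P(x). yes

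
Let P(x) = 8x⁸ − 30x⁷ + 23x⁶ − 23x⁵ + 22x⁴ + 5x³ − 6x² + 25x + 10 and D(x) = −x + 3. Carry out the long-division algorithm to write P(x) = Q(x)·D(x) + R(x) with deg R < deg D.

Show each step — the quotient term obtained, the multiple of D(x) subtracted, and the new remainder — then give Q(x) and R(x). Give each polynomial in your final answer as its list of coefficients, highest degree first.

Q = [-8, 6, -5, 8, 2, 1, 9, 2]; R = [4]

Step 1: lead(8x⁸ − 30x⁷ + 23x⁶ − 23x⁵ + 22x⁴ + 5x³ − 6x² + 25x + 10) ÷ lead(D) = 8x⁸ ÷ −x = −8x⁷. Subtract (−8x⁷)·D = 8x⁸ − 24x⁷. Remainder: −6x⁷ + 23x⁶ − 23x⁵ + 22x⁴ + 5x³ − 6x² + 25x + 10.
Step 2: lead(−6x⁷ + 23x⁶ − 23x⁵ + 22x⁴ + 5x³ − 6x² + 25x + 10) ÷ lead(D) = −6x⁷ ÷ −x = 6x⁶. Subtract (6x⁶)·D = −6x⁷ + 18x⁶. Remainder: 5x⁶ − 23x⁵ + 22x⁴ + 5x³ − 6x² + 25x + 10.
Step 3: lead(5x⁶ − 23x⁵ + 22x⁴ + 5x³ − 6x² + 25x + 10) ÷ lead(D) = 5x⁶ ÷ −x = −5x⁵. Subtract (−5x⁵)·D = 5x⁶ − 15x⁵. Remainder: −8x⁵ + 22x⁴ + 5x³ − 6x² + 25x + 10.
Step 4: lead(−8x⁵ + 22x⁴ + 5x³ − 6x² + 25x + 10) ÷ lead(D) = −8x⁵ ÷ −x = 8x⁴. Subtract (8x⁴)·D = −8x⁵ + 24x⁴. Remainder: −2x⁴ + 5x³ − 6x² + 25x + 10.
Step 5: lead(−2x⁴ + 5x³ − 6x² + 25x + 10) ÷ lead(D) = −2x⁴ ÷ −x = 2x³. Subtract (2x³)·D = −2x⁴ + 6x³. Remainder: −x³ − 6x² + 25x + 10.
Step 6: lead(−x³ − 6x² + 25x + 10) ÷ lead(D) = −x³ ÷ −x = x². Subtract (x²)·D = −x³ + 3x². Remainder: −9x² + 25x + 10.
Step 7: lead(−9x² + 25x + 10) ÷ lead(D) = −9x² ÷ −x = 9x. Subtract (9x)·D = −9x² + 27x. Remainder: −2x + 10.
Step 8: lead(−2x + 10) ÷ lead(D) = −2x ÷ −x = 2. Subtract (2)·D = −2x + 6. Remainder: 4.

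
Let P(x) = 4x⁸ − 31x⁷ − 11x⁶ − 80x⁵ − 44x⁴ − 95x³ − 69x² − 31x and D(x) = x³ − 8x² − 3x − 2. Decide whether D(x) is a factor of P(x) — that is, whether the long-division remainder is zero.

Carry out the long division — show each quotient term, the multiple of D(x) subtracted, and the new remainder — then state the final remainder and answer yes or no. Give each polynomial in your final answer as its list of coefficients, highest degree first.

R = [-4, -1, 8], so D(x) is not a factor of P(x). no

Step 1: lead(4x⁸ − 31x⁷ − 11x⁶ − 80x⁵ − 44x⁴ − 95x³ − 69x² − 31x) ÷ lead(D) = 4x⁸ ÷ x³ = 4x⁵. Subtract (4x⁵)·D = 4x⁸ − 32x⁷ − 12x⁶ − 8x⁵. Remainder: x⁷ + x⁶ − 72x⁵ − 44x⁴ − 95x³ − 69x² − 31x.
Step 2: lead(x⁷ + x⁶ − 72x⁵ − 44x⁴ − 95x³ − 69x² − 31x) ÷ lead(D) = x⁷ ÷ x³ = x⁴. Subtract (x⁴)·D = x⁷ − 8x⁶ − 3x⁵ − 2x⁴. Remainder: 9x⁶ − 69x⁵ − 42x⁴ − 95x³ − 69x² − 31x.
Step 3: lead(9x⁶ − 69x⁵ − 42x⁴ − 95x³ − 69x² − 31x) ÷ lead(D) = 9x⁶ ÷ x³ = 9x³. Subtract (9x³)·D = 9x⁶ − 72x⁵ − 27x⁴ − 18x³. Remainder: 3x⁵ − 15x⁴ − 77x³ − 69x² − 31x.
Step 4: lead(3x⁵ − 15x⁴ − 77x³ − 69x² − 31x) ÷ lead(D) = 3x⁵ ÷ x³ = 3x². Subtract (3x²)·D = 3x⁵ − 24x⁴ − 9x³ − 6x². Remainder: 9x⁴ − 68x³ − 63x² − 31x.
Step 5: lead(9x⁴ − 68x³ − 63x² − 31x) ÷ lead(D) = 9x⁴ ÷ x³ = 9x. Subtract (9x)·D = 9x⁴ − 72x³ − 27x² − 18x. Remainder: 4x³ − 36x² − 13x.
Step 6: lead(4x³ − 36x² − 13x) ÷ lead(D) = 4x³ ÷ x³ = 4. Subtract (4)·D = 4x³ − 32x² − 12x − 8. Remainder: −4x² − x + 8.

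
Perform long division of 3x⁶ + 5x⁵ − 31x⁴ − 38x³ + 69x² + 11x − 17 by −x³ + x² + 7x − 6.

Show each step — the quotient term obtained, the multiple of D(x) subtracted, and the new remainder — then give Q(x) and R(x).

Q(x) = −3x³ − 8x² + 2x + 2; R(x) = 5x² + 9x − 5

Step 1: lead(3x⁶ + 5x⁵ − 31x⁴ − 38x³ + 69x² + 11x − 17) ÷ lead(D) = 3x⁶ ÷ −x³ = −3x³. Subtract (−3x³)·D = 3x⁶ − 3x⁵ − 21x⁴ + 18x³. Remainder: 8x⁵ − 10x⁴ − 56x³ + 69x² + 11x − 17.
Step 2: lead(8x⁵ − 10x⁴ − 56x³ + 69x² + 11x − 17) ÷ lead(D) = 8x⁵ ÷ −x³ = −8x². Subtract (−8x²)·D = 8x⁵ − 8x⁴ − 56x³ + 48x². Remainder: −2x⁴ + 21x² + 11x − 17.
Step 3: lead(−2x⁴ + 21x² + 11x − 17) ÷ lead(D) = −2x⁴ ÷ −x³ = 2x. Subtract (2x)·D = −2x⁴ + 2x³ + 14x² − 12x. Remainder: −2x³ + 7x² + 23x − 17.
Step 4: lead(−2x³ + 7x² + 23x − 17) ÷ lead(D) = −2x³ ÷ −x³ = 2. Subtract (2)·D = −2x³ + 2x² + 14x − 12. Remainder: 5x² + 9x − 5.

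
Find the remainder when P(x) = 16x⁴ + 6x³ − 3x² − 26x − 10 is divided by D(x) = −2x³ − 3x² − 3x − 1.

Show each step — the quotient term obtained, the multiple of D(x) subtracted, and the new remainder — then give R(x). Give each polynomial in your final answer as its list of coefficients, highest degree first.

Step 1: lead(16x⁴ + 6x³ − 3x² − 26x − 10) ÷ lead(D) = 16x⁴ ÷ −2x³ = −8x. Subtract (−8x)·D = 16x⁴ + 24x³ + 24x² + 8x. Remainder: −18x³ − 27x² − 34x − 10.
Step 2: lead(−18x³ − 27x² − 34x − 10) ÷ lead(D) = −18x³ ÷ −2x³ = 9. Subtract (9)·D = −18x³ − 27x² − 27x − 9. Remainder: −7x − 1.

R = [-7, -1]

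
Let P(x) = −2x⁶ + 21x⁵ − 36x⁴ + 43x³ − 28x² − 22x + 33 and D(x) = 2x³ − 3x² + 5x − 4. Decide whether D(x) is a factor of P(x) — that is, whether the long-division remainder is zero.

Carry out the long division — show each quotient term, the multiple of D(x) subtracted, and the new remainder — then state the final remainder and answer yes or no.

R(x) = 9, so D(x) is not a factor of P(x). no

Step 1: lead(−2x⁶ + 21x⁵ − 36x⁴ + 43x³ − 28x² − 22x + 33) ÷ lead(D) = −2x⁶ ÷ 2x³ = −x³. Subtract (−x³)·D = −2x⁶ + 3x⁵ − 5x⁴ + 4x³. Remainder: 18x⁵ − 31x⁴ + 39x³ − 28x² − 22x + 33.
Step 2: lead(18x⁵ − 31x⁴ + 39x³ − 28x² − 22x + 33) ÷ lead(D) = 18x⁵ ÷ 2x³ = 9x². Subtract (9x²)·D = 18x⁵ − 27x⁴ + 45x³ − 36x². Remainder: −4x⁴ − 6x³ + 8x² − 22x + 33.
Step 3: lead(−4x⁴ − 6x³ + 8x² − 22x + 33) ÷ lead(D) = −4x⁴ ÷ 2x³ = −2x. Subtract (−2x)·D = −4x⁴ + 6x³ − 10x² + 8x. Remainder: −12x³ + 18x² − 30x + 33.
Step 4: lead(−12x³ + 18x² − 30x + 33) ÷ lead(D) = −12x³ ÷ 2x³ = −6. Subtract (−6)·D = −12x³ + 18x² − 30x + 24. Remainder: 9.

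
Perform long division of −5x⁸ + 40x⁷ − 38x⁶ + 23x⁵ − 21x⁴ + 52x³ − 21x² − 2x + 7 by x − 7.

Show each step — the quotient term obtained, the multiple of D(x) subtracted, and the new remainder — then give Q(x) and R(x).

Step 1: lead(−5x⁸ + 40x⁷ − 38x⁶ + 23x⁵ − 21x⁴ + 52x³ − 21x² − 2x + 7) ÷ lead(D) = −5x⁸ ÷ x = −5x⁷. Subtract (−5x⁷)·D = −5x⁸ + 35x⁷. Remainder: 5x⁷ − 38x⁶ + 23x⁵ − 21x⁴ + 52x³ − 21x² − 2x + 7.
Step 2: lead(5x⁷ − 38x⁶ + 23x⁵ − 21x⁴ + 52x³ − 21x² − 2x + 7) ÷ lead(D) = 5x⁷ ÷ x = 5x⁶. Subtract (5x⁶)·D = 5x⁷ − 35x⁶. Remainder: −3x⁶ + 23x⁵ − 21x⁴ + 52x³ − 21x² − 2x + 7.
Step 3: lead(−3x⁶ + 23x⁵ − 21x⁴ + 52x³ − 21x² − 2x + 7) ÷ lead(D) = −3x⁶ ÷ x = −3x⁵. Subtract (−3x⁵)·D = −3x⁶ + 21x⁵. Remainder: 2x⁵ − 21x⁴ + 52x³ − 21x² − 2x + 7.
Step 4: lead(2x⁵ − 21x⁴ + 52x³ − 21x² − 2x + 7) ÷ lead(D) = 2x⁵ ÷ x = 2x⁴. Subtract (2x⁴)·D = 2x⁵ − 14x⁴. Remainder: −7x⁴ + 52x³ − 21x² − 2x + 7.
Step 5: lead(−7x⁴ + 52x³ − 21x² − 2x + 7) ÷ lead(D) = −7x⁴ ÷ x = −7x³. Subtract (−7x³)·D = −7x⁴ + 49x³. Remainder: 3x³ − 21x² − 2x + 7.
Step 6: lead(3x³ − 21x² − 2x + 7) ÷ lead(D) = 3x³ ÷ x = 3x². Subtract (3x²)·D = 3x³ − 21x². Remainder: −2x + 7.
Step 7: lead(−2x + 7) ÷ lead(D) = −2x ÷ x = −2. Subtract (−2)·D = −2x + 14. Remainder: −7.

Q(x) = −5x⁷ + 5x⁶ − 3x⁵ + 2x⁴ − 7x³ + 3x² − 2; R(x) = −7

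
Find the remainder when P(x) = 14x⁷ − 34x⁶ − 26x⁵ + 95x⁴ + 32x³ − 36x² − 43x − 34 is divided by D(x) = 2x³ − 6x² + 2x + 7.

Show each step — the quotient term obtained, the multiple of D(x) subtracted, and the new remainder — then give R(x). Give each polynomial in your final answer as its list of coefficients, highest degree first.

Step 1: lead(14x⁷ − 34x⁶ − 26x⁵ + 95x⁴ + 32x³ − 36x² − 43x − 34) ÷ lead(D) = 14x⁷ ÷ 2x³ = 7x⁴. Subtract (7x⁴)·D = 14x⁷ − 42x⁶ + 14x⁵ + 49x⁴. Remainder: 8x⁶ − 40x⁵ + 46x⁴ + 32x³ − 36x² − 43x − 34.
Step 2: lead(8x⁶ − 40x⁵ + 46x⁴ + 32x³ − 36x² − 43x − 34) ÷ lead(D) = 8x⁶ ÷ 2x³ = 4x³. Subtract (4x³)·D = 8x⁶ − 24x⁵ + 8x⁴ + 28x³. Remainder: −16x⁵ + 38x⁴ + 4x³ − 36x² − 43x − 34.
Step 3: lead(−16x⁵ + 38x⁴ + 4x³ − 36x² − 43x − 34) ÷ lead(D) = −16x⁵ ÷ 2x³ = −8x². Subtract (−8x²)·D = −16x⁵ + 48x⁴ − 16x³ − 56x². Remainder: −10x⁴ + 20x³ + 20x² − 43x − 34.
Step 4: lead(−10x⁴ + 20x³ + 20x² − 43x − 34) ÷ lead(D) = −10x⁴ ÷ 2x³ = −5x. Subtract (−5x)·D = −10x⁴ + 30x³ − 10x² − 35x. Remainder: −10x³ + 30x² − 8x − 34.
Step 5: lead(−10x³ + 30x² − 8x − 34) ÷ lead(D) = −10x³ ÷ 2x³ = −5. Subtract (−5)·D = −10x³ + 30x² − 10x − 35. Remainder: 2x + 1.

R = [2, 1]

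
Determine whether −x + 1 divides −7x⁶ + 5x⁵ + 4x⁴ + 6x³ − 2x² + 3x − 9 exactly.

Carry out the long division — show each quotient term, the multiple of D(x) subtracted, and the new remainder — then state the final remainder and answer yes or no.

R(x) = 0, so D(x) is a factor of P(x). yes

Step 1: lead(−7x⁶ + 5x⁵ + 4x⁴ + 6x³ − 2x² + 3x − 9) ÷ lead(D) = −7x⁶ ÷ −x = 7x⁵. Subtract (7x⁵)·D = −7x⁶ + 7x⁵. Remainder: −2x⁵ + 4x⁴ + 6x³ − 2x² + 3x − 9.
Step 2: lead(−2x⁵ + 4x⁴ + 6x³ − 2x² + 3x − 9) ÷ lead(D) = −2x⁵ ÷ −x = 2x⁴. Subtract (2x⁴)·D = −2x⁵ + 2x⁴. Remainder: 2x⁴ + 6x³ − 2x² + 3x − 9.
Step 3: lead(2x⁴ + 6x³ − 2x² + 3x − 9) ÷ lead(D) = 2x⁴ ÷ −x = −2x³. Subtract (−2x³)·D = 2x⁴ − 2x³. Remainder: 8x³ − 2x² + 3x − 9.
Step 4: lead(8x³ − 2x² + 3x − 9) ÷ lead(D) = 8x³ ÷ −x = −8x². Subtract (−8x²)·D = 8x³ − 8x². Remainder: 6x² + 3x − 9.
Step 5: lead(6x² + 3x − 9) ÷ lead(D) = 6x² ÷ −x = −6x. Subtract (−6x)·D = 6x² − 6x. Remainder: 9x − 9.
Step 6: lead(9x − 9) ÷ lead(D) = 9x ÷ −x = −9. Subtract (−9)·D = 9x − 9. Remainder: 0.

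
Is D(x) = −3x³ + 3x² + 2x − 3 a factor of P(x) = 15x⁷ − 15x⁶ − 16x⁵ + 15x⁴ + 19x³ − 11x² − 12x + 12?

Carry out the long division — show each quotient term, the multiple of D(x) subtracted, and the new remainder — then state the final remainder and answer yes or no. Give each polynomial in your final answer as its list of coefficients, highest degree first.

Step 1: lead(15x⁷ − 15x⁶ − 16x⁵ + 15x⁴ + 19x³ − 11x² − 12x + 12) ÷ lead(D) = 15x⁷ ÷ −3x³ = −5x⁴. Subtract (−5x⁴)·D = 15x⁷ − 15x⁶ − 10x⁵ + 15x⁴. Remainder: −6x⁵ + 19x³ − 11x² − 12x + 12.
Step 2: lead(−6x⁵ + 19x³ − 11x² − 12x + 12) ÷ lead(D) = −6x⁵ ÷ −3x³ = 2x². Subtract (2x²)·D = −6x⁵ + 6x⁴ + 4x³ − 6x². Remainder: −6x⁴ + 15x³ − 5x² − 12x + 12.
Step 3: lead(−6x⁴ + 15x³ − 5x² − 12x + 12) ÷ lead(D) = −6x⁴ ÷ −3x³ = 2x. Subtract (2x)·D = −6x⁴ + 6x³ + 4x² − 6x. Remainder: 9x³ − 9x² − 6x + 12.
Step 4: lead(9x³ − 9x² − 6x + 12) ÷ lead(D) = 9x³ ÷ −3x³ = −3. Subtract (−3)·D = 9x³ − 9x² − 6x + 9. Remainder: 3.

R = [3], so D(x) is not a factor of P(x). no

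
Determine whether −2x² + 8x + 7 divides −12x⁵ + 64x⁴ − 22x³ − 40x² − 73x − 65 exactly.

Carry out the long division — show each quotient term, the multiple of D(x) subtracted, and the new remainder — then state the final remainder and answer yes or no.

Step 1: lead(−12x⁵ + 64x⁴ − 22x³ − 40x² − 73x − 65) ÷ lead(D) = −12x⁵ ÷ −2x² = 6x³. Subtract (6x³)·D = −12x⁵ + 48x⁴ + 42x³. Remainder: 16x⁴ − 64x³ − 40x² − 73x − 65.
Step 2: lead(16x⁴ − 64x³ − 40x² − 73x − 65) ÷ lead(D) = 16x⁴ ÷ −2x² = −8x². Subtract (−8x²)·D = 16x⁴ − 64x³ − 56x². Remainder: 16x² − 73x − 65.
Step 3: lead(16x² − 73x − 65) ÷ lead(D) = 16x² ÷ −2x² = −8. Subtract (−8)·D = 16x² − 64x − 56. Remainder: −9x − 9.

R(x) = −9x − 9, so D(x) is not a factor of P(x). no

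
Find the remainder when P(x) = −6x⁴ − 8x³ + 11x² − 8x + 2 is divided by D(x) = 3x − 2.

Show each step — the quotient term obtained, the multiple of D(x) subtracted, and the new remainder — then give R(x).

Step 1: lead(−6x⁴ − 8x³ + 11x² − 8x + 2) ÷ lead(D) = −6x⁴ ÷ 3x = −2x³. Subtract (−2x³)·D = −6x⁴ + 4x³. Remainder: −12x³ + 11x² − 8x + 2.
Step 2: lead(−12x³ + 11x² − 8x + 2) ÷ lead(D) = −12x³ ÷ 3x = −4x². Subtract (−4x²)·D = −12x³ + 8x². Remainder: 3x² − 8x + 2.
Step 3: lead(3x² − 8x + 2) ÷ lead(D) = 3x² ÷ 3x = x. Subtract (x)·D = 3x² − 2x. Remainder: −6x + 2.
Step 4: lead(−6x + 2) ÷ lead(D) = −6x ÷ 3x = −2. Subtract (−2)·D = −6x + 4. Remainder: −2.

R(x) = −2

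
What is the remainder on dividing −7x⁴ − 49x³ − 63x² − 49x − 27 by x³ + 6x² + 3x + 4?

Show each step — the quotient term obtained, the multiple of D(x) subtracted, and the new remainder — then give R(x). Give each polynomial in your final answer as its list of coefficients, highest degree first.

Step 1: lead(−7x⁴ − 49x³ − 63x² − 49x − 27) ÷ lead(D) = −7x⁴ ÷ x³ = −7x. Subtract (−7x)·D = −7x⁴ − 42x³ − 21x² − 28x. Remainder: −7x³ − 42x² − 21x − 27.
Step 2: lead(−7x³ − 42x² − 21x − 27) ÷ lead(D) = −7x³ ÷ x³ = −7. Subtract (−7)·D = −7x³ − 42x² − 21x − 28. Remainder: 1.

R = [1]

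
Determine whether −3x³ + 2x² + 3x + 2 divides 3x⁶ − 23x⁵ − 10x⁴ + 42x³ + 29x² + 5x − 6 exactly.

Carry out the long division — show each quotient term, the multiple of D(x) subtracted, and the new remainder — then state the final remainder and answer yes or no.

R(x) = 0, so D(x) is a factor of P(x). yes

Step 1: lead(3x⁶ − 23x⁵ − 10x⁴ + 42x³ + 29x² + 5x − 6) ÷ lead(D) = 3x⁶ ÷ −3x³ = −x³. Subtract (−x³)·D = 3x⁶ − 2x⁵ − 3x⁴ − 2x³. Remainder: −21x⁵ − 7x⁴ + 44x³ + 29x² + 5x − 6.
Step 2: lead(−21x⁵ − 7x⁴ + 44x³ + 29x² + 5x − 6) ÷ lead(D) = −21x⁵ ÷ −3x³ = 7x². Subtract (7x²)·D = −21x⁵ + 14x⁴ + 21x³ + 14x². Remainder: −21x⁴ + 23x³ + 15x² + 5x − 6.
Step 3: lead(−21x⁴ + 23x³ + 15x² + 5x − 6) ÷ lead(D) = −21x⁴ ÷ −3x³ = 7x. Subtract (7x)·D = −21x⁴ + 14x³ + 21x² + 14x. Remainder: 9x³ − 6x² − 9x − 6.
Step 4: lead(9x³ − 6x² − 9x − 6) ÷ lead(D) = 9x³ ÷ −3x³ = −3. Subtract (−3)·D = 9x³ − 6x² − 9x − 6. Remainder: 0.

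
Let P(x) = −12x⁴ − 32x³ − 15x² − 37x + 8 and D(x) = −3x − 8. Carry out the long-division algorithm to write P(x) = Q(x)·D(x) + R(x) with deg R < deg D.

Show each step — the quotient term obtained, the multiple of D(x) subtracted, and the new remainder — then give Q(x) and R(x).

Step 1: lead(−12x⁴ − 32x³ − 15x² − 37x + 8) ÷ lead(D) = −12x⁴ ÷ −3x = 4x³. Subtract (4x³)·D = −12x⁴ − 32x³. Remainder: −15x² − 37x + 8.
Step 2: lead(−15x² − 37x + 8) ÷ lead(D) = −15x² ÷ −3x = 5x. Subtract (5x)·D = −15x² − 40x. Remainder: 3x + 8.
Step 3: lead(3x + 8) ÷ lead(D) = 3x ÷ −3x = −1. Subtract (−1)·D = 3x + 8. Remainder: 0.

Q(x) = 4x³ + 5x − 1; R(x) = 0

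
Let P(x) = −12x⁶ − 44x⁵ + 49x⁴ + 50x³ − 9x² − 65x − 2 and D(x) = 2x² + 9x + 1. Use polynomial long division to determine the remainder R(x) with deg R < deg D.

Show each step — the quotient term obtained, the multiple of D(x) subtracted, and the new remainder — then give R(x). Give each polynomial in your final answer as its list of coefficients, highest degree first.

R = [-2, 5]

Step 1: lead(−12x⁶ − 44x⁵ + 49x⁴ + 50x³ − 9x² − 65x − 2) ÷ lead(D) = −12x⁶ ÷ 2x² = −6x⁴. Subtract (−6x⁴)·D = −12x⁶ − 54x⁵ − 6x⁴. Remainder: 10x⁵ + 55x⁴ + 50x³ − 9x² − 65x − 2.
Step 2: lead(10x⁵ + 55x⁴ + 50x³ − 9x² − 65x − 2) ÷ lead(D) = 10x⁵ ÷ 2x² = 5x³. Subtract (5x³)·D = 10x⁵ + 45x⁴ + 5x³. Remainder: 10x⁴ + 45x³ − 9x² − 65x − 2.
Step 3: lead(10x⁴ + 45x³ − 9x² − 65x − 2) ÷ lead(D) = 10x⁴ ÷ 2x² = 5x². Subtract (5x²)·D = 10x⁴ + 45x³ + 5x². Remainder: −14x² − 65x − 2.
Step 4: lead(−14x² − 65x − 2) ÷ lead(D) = −14x² ÷ 2x² = −7. Subtract (−7)·D = −14x² − 63x − 7. Remainder: −2x + 5.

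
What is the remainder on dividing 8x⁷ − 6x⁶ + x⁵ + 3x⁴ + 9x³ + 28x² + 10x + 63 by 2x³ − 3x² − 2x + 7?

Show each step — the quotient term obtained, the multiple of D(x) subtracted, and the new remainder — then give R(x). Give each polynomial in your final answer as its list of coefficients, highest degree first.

R = [0]

Step 1: lead(8x⁷ − 6x⁶ + x⁵ + 3x⁴ + 9x³ + 28x² + 10x + 63) ÷ lead(D) = 8x⁷ ÷ 2x³ = 4x⁴. Subtract (4x⁴)·D = 8x⁷ − 12x⁶ − 8x⁵ + 28x⁴. Remainder: 6x⁶ + 9x⁵ − 25x⁴ + 9x³ + 28x² + 10x + 63.
Step 2: lead(6x⁶ + 9x⁵ − 25x⁴ + 9x³ + 28x² + 10x + 63) ÷ lead(D) = 6x⁶ ÷ 2x³ = 3x³. Subtract (3x³)·D = 6x⁶ − 9x⁵ − 6x⁴ + 21x³. Remainder: 18x⁵ − 19x⁴ − 12x³ + 28x² + 10x + 63.
Step 3: lead(18x⁵ − 19x⁴ − 12x³ + 28x² + 10x + 63) ÷ lead(D) = 18x⁵ ÷ 2x³ = 9x². Subtract (9x²)·D = 18x⁵ − 27x⁴ − 18x³ + 63x². Remainder: 8x⁴ + 6x³ − 35x² + 10x + 63.
Step 4: lead(8x⁴ + 6x³ − 35x² + 10x + 63) ÷ lead(D) = 8x⁴ ÷ 2x³ = 4x. Subtract (4x)·D = 8x⁴ − 12x³ − 8x² + 28x. Remainder: 18x³ − 27x² − 18x + 63.
Step 5: lead(18x³ − 27x² − 18x + 63) ÷ lead(D) = 18x³ ÷ 2x³ = 9. Subtract (9)·D = 18x³ − 27x² − 18x + 63. Remainder: 0.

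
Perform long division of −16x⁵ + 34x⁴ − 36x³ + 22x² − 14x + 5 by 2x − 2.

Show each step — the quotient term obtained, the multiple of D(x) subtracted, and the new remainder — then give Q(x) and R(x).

Q(x) = −8x⁴ + 9x³ − 9x² + 2x − 5; R(x) = −5

Step 1: lead(−16x⁵ + 34x⁴ − 36x³ + 22x² − 14x + 5) ÷ lead(D) = −16x⁵ ÷ 2x = −8x⁴. Subtract (−8x⁴)·D = −16x⁵ + 16x⁴. Remainder: 18x⁴ − 36x³ + 22x² − 14x + 5.
Step 2: lead(18x⁴ − 36x³ + 22x² − 14x + 5) ÷ lead(D) = 18x⁴ ÷ 2x = 9x³. Subtract (9x³)·D = 18x⁴ − 18x³. Remainder: −18x³ + 22x² − 14x + 5.
Step 3: lead(−18x³ + 22x² − 14x + 5) ÷ lead(D) = −18x³ ÷ 2x = −9x². Subtract (−9x²)·D = −18x³ + 18x². Remainder: 4x² − 14x + 5.
Step 4: lead(4x² − 14x + 5) ÷ lead(D) = 4x² ÷ 2x = 2x. Subtract (2x)·D = 4x² − 4x. Remainder: −10x + 5.
Step 5: lead(−10x + 5) ÷ lead(D) = −10x ÷ 2x = −5. Subtract (−5)·D = −10x + 10. Remainder: −5.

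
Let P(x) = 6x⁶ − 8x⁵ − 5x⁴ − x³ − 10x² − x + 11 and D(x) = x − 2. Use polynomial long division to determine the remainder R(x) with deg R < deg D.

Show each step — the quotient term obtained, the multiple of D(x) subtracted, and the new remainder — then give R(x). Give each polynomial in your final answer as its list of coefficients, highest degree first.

R = [9]

Step 1: lead(6x⁶ − 8x⁵ − 5x⁴ − x³ − 10x² − x + 11) ÷ lead(D) = 6x⁶ ÷ x = 6x⁵. Subtract (6x⁵)·D = 6x⁶ − 12x⁵. Remainder: 4x⁵ − 5x⁴ − x³ − 10x² − x + 11.
Step 2: lead(4x⁵ − 5x⁴ − x³ − 10x² − x + 11) ÷ lead(D) = 4x⁵ ÷ x = 4x⁴. Subtract (4x⁴)·D = 4x⁵ − 8x⁴. Remainder: 3x⁴ − x³ − 10x² − x + 11.
Step 3: lead(3x⁴ − x³ − 10x² − x + 11) ÷ lead(D) = 3x⁴ ÷ x = 3x³. Subtract (3x³)·D = 3x⁴ − 6x³. Remainder: 5x³ − 10x² − x + 11.
Step 4: lead(5x³ − 10x² − x + 11) ÷ lead(D) = 5x³ ÷ x = 5x². Subtract (5x²)·D = 5x³ − 10x². Remainder: −x + 11.
Step 5: lead(−x + 11) ÷ lead(D) = −x ÷ x = −1. Subtract (−1)·D = −x + 2. Remainder: 9.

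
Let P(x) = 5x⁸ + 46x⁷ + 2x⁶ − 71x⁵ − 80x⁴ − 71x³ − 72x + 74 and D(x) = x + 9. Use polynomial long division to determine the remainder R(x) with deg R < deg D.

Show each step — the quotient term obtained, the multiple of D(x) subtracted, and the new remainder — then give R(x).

R(x) = −7

Step 1: lead(5x⁸ + 46x⁷ + 2x⁶ − 71x⁵ − 80x⁴ − 71x³ − 72x + 74) ÷ lead(D) = 5x⁸ ÷ x = 5x⁷. Subtract (5x⁷)·D = 5x⁸ + 45x⁷. Remainder: x⁷ + 2x⁶ − 71x⁵ − 80x⁴ − 71x³ − 72x + 74.
Step 2: lead(x⁷ + 2x⁶ − 71x⁵ − 80x⁴ − 71x³ − 72x + 74) ÷ lead(D) = x⁷ ÷ x = x⁶. Subtract (x⁶)·D = x⁷ + 9x⁶. Remainder: −7x⁶ − 71x⁵ − 80x⁴ − 71x³ − 72x + 74.
Step 3: lead(−7x⁶ − 71x⁵ − 80x⁴ − 71x³ − 72x + 74) ÷ lead(D) = −7x⁶ ÷ x = −7x⁵. Subtract (−7x⁵)·D = −7x⁶ − 63x⁵. Remainder: −8x⁵ − 80x⁴ − 71x³ − 72x + 74.
Step 4: lead(−8x⁵ − 80x⁴ − 71x³ − 72x + 74) ÷ lead(D) = −8x⁵ ÷ x = −8x⁴. Subtract (−8x⁴)·D = −8x⁵ − 72x⁴. Remainder: −8x⁴ − 71x³ − 72x + 74.
Step 5: lead(−8x⁴ − 71x³ − 72x + 74) ÷ lead(D) = −8x⁴ ÷ x = −8x³. Subtract (−8x³)·D = −8x⁴ − 72x³. Remainder: x³ − 72x + 74.
Step 6: lead(x³ − 72x + 74) ÷ lead(D) = x³ ÷ x = x². Subtract (x²)·D = x³ + 9x². Remainder: −9x² − 72x + 74.
Step 7: lead(−9x² − 72x + 74) ÷ lead(D) = −9x² ÷ x = −9x. Subtract (−9x)·D = −9x² − 81x. Remainder: 9x + 74.
Step 8: lead(9x + 74) ÷ lead(D) = 9x ÷ x = 9. Subtract (9)·D = 9x + 81. Remainder: −7.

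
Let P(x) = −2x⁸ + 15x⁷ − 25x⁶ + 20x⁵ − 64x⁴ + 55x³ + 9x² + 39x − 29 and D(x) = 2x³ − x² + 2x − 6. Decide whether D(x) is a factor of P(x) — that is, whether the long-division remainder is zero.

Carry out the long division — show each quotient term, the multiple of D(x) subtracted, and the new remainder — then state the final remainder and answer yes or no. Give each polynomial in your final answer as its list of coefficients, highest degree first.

R = [-1, 1], so D(x) is not a factor of P(x). no

Step 1: lead(−2x⁸ + 15x⁷ − 25x⁶ + 20x⁵ − 64x⁴ + 55x³ + 9x² + 39x − 29) ÷ lead(D) = −2x⁸ ÷ 2x³ = −x⁵. Subtract (−x⁵)·D = −2x⁸ + x⁷ − 2x⁶ + 6x⁵. Remainder: 14x⁷ − 23x⁶ + 14x⁵ − 64x⁴ + 55x³ + 9x² + 39x − 29.
Step 2: lead(14x⁷ − 23x⁶ + 14x⁵ − 64x⁴ + 55x³ + 9x² + 39x − 29) ÷ lead(D) = 14x⁷ ÷ 2x³ = 7x⁴. Subtract (7x⁴)·D = 14x⁷ − 7x⁶ + 14x⁵ − 42x⁴. Remainder: −16x⁶ − 22x⁴ + 55x³ + 9x² + 39x − 29.
Step 3: lead(−16x⁶ − 22x⁴ + 55x³ + 9x² + 39x − 29) ÷ lead(D) = −16x⁶ ÷ 2x³ = −8x³. Subtract (−8x³)·D = −16x⁶ + 8x⁵ − 16x⁴ + 48x³. Remainder: −8x⁵ − 6x⁴ + 7x³ + 9x² + 39x − 29.
Step 4: lead(−8x⁵ − 6x⁴ + 7x³ + 9x² + 39x − 29) ÷ lead(D) = −8x⁵ ÷ 2x³ = −4x². Subtract (−4x²)·D = −8x⁵ + 4x⁴ − 8x³ + 24x². Remainder: −10x⁴ + 15x³ − 15x² + 39x − 29.
Step 5: lead(−10x⁴ + 15x³ − 15x² + 39x − 29) ÷ lead(D) = −10x⁴ ÷ 2x³ = −5x. Subtract (−5x)·D = −10x⁴ + 5x³ − 10x² + 30x. Remainder: 10x³ − 5x² + 9x − 29.
Step 6: lead(10x³ − 5x² + 9x − 29) ÷ lead(D) = 10x³ ÷ 2x³ = 5. Subtract (5)·D = 10x³ − 5x² + 10x − 30. Remainder: −x + 1.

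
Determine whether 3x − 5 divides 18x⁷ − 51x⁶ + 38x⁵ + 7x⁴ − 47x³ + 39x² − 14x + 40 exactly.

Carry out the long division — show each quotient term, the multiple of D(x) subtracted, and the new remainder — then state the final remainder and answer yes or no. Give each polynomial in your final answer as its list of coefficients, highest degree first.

R = [0], so D(x) is a factor of P(x). yes

Step 1: lead(18x⁷ − 51x⁶ + 38x⁵ + 7x⁴ − 47x³ + 39x² − 14x + 40) ÷ lead(D) = 18x⁷ ÷ 3x = 6x⁶. Subtract (6x⁶)·D = 18x⁷ − 30x⁶. Remainder: −21x⁶ + 38x⁵ + 7x⁴ − 47x³ + 39x² − 14x + 40.
Step 2: lead(−21x⁶ + 38x⁵ + 7x⁴ − 47x³ + 39x² − 14x + 40) ÷ lead(D) = −21x⁶ ÷ 3x = −7x⁵. Subtract (−7x⁵)·D = −21x⁶ + 35x⁵. Remainder: 3x⁵ + 7x⁴ − 47x³ + 39x² − 14x + 40.
Step 3: lead(3x⁵ + 7x⁴ − 47x³ + 39x² − 14x + 40) ÷ lead(D) = 3x⁵ ÷ 3x = x⁴. Subtract (x⁴)·D = 3x⁵ − 5x⁴. Remainder: 12x⁴ − 47x³ + 39x² − 14x + 40.
Step 4: lead(12x⁴ − 47x³ + 39x² − 14x + 40) ÷ lead(D) = 12x⁴ ÷ 3x = 4x³. Subtract (4x³)·D = 12x⁴ − 20x³. Remainder: −27x³ + 39x² − 14x + 40.
Step 5: lead(−27x³ + 39x² − 14x + 40) ÷ lead(D) = −27x³ ÷ 3x = −9x². Subtract (−9x²)·D = −27x³ + 45x². Remainder: −6x² − 14x + 40.
Step 6: lead(−6x² − 14x + 40) ÷ lead(D) = −6x² ÷ 3x = −2x. Subtract (−2x)·D = −6x² + 10x. Remainder: −24x + 40.
Step 7: lead(−24x + 40) ÷ lead(D) = −24x ÷ 3x = −8. Subtract (−8)·D = −24x + 40. Remainder: 0.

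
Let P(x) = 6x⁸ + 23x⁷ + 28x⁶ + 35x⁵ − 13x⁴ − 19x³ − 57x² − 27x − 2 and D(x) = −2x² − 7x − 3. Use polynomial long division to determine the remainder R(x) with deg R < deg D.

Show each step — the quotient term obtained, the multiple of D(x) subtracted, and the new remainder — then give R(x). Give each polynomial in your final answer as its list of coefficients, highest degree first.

R = [-2]

Step 1: lead(6x⁸ + 23x⁷ + 28x⁶ + 35x⁵ − 13x⁴ − 19x³ − 57x² − 27x − 2) ÷ lead(D) = 6x⁸ ÷ −2x² = −3x⁶. Subtract (−3x⁶)·D = 6x⁸ + 21x⁷ + 9x⁶. Remainder: 2x⁷ + 19x⁶ + 35x⁵ − 13x⁴ − 19x³ − 57x² − 27x − 2.
Step 2: lead(2x⁷ + 19x⁶ + 35x⁵ − 13x⁴ − 19x³ − 57x² − 27x − 2) ÷ lead(D) = 2x⁷ ÷ −2x² = −x⁵. Subtract (−x⁵)·D = 2x⁷ + 7x⁶ + 3x⁵. Remainder: 12x⁶ + 32x⁵ − 13x⁴ − 19x³ − 57x² − 27x − 2.
Step 3: lead(12x⁶ + 32x⁵ − 13x⁴ − 19x³ − 57x² − 27x − 2) ÷ lead(D) = 12x⁶ ÷ −2x² = −6x⁴. Subtract (−6x⁴)·D = 12x⁶ + 42x⁵ + 18x⁴. Remainder: −10x⁵ − 31x⁴ − 19x³ − 57x² − 27x − 2.
Step 4: lead(−10x⁵ − 31x⁴ − 19x³ − 57x² − 27x − 2) ÷ lead(D) = −10x⁵ ÷ −2x² = 5x³. Subtract (5x³)·D = −10x⁵ − 35x⁴ − 15x³. Remainder: 4x⁴ − 4x³ − 57x² − 27x − 2.
Step 5: lead(4x⁴ − 4x³ − 57x² − 27x − 2) ÷ lead(D) = 4x⁴ ÷ −2x² = −2x². Subtract (−2x²)·D = 4x⁴ + 14x³ + 6x². Remainder: −18x³ − 63x² − 27x − 2.
Step 6: lead(−18x³ − 63x² − 27x − 2) ÷ lead(D) = −18x³ ÷ −2x² = 9x. Subtract (9x)·D = −18x³ − 63x² − 27x. Remainder: −2.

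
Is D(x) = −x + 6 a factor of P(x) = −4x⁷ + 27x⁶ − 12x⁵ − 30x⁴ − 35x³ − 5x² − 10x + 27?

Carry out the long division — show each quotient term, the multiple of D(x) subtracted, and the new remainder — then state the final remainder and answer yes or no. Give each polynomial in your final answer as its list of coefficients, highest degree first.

R = [3], so D(x) is not a factor of P(x). no

Step 1: lead(−4x⁷ + 27x⁶ − 12x⁵ − 30x⁴ − 35x³ − 5x² − 10x + 27) ÷ lead(D) = −4x⁷ ÷ −x = 4x⁶. Subtract (4x⁶)·D = −4x⁷ + 24x⁶. Remainder: 3x⁶ − 12x⁵ − 30x⁴ − 35x³ − 5x² − 10x + 27.
Step 2: lead(3x⁶ − 12x⁵ − 30x⁴ − 35x³ − 5x² − 10x + 27) ÷ lead(D) = 3x⁶ ÷ −x = −3x⁵. Subtract (−3x⁵)·D = 3x⁶ − 18x⁵. Remainder: 6x⁵ − 30x⁴ − 35x³ − 5x² − 10x + 27.
Step 3: lead(6x⁵ − 30x⁴ − 35x³ − 5x² − 10x + 27) ÷ lead(D) = 6x⁵ ÷ −x = −6x⁴. Subtract (−6x⁴)·D = 6x⁵ − 36x⁴. Remainder: 6x⁴ − 35x³ − 5x² − 10x + 27.
Step 4: lead(6x⁴ − 35x³ − 5x² − 10x + 27) ÷ lead(D) = 6x⁴ ÷ −x = −6x³. Subtract (−6x³)·D = 6x⁴ − 36x³. Remainder: x³ − 5x² − 10x + 27.
Step 5: lead(x³ − 5x² − 10x + 27) ÷ lead(D) = x³ ÷ −x = −x². Subtract (−x²)·D = x³ − 6x². Remainder: x² − 10x + 27.
Step 6: lead(x² − 10x + 27) ÷ lead(D) = x² ÷ −x = −x. Subtract (−x)·D = x² − 6x. Remainder: −4x + 27.
Step 7: lead(−4x + 27) ÷ lead(D) = −4x ÷ −x = 4. Subtract (4)·D = −4x + 24. Remainder: 3.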